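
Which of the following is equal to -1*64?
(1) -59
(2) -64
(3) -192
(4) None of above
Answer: 2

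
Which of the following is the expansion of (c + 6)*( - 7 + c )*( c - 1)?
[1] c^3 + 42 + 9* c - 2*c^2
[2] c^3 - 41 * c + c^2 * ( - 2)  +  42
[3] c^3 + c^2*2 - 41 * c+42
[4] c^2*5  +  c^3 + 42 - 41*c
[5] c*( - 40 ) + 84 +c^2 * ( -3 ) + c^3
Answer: 2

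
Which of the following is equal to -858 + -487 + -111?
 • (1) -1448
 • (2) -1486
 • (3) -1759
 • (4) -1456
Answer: 4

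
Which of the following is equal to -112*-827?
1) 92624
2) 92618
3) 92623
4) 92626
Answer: 1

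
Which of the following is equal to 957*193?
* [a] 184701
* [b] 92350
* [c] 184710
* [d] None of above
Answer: a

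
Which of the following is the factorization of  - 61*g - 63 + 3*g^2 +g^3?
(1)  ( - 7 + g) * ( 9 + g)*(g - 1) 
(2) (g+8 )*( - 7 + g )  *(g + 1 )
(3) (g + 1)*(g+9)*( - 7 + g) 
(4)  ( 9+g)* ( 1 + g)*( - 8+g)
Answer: 3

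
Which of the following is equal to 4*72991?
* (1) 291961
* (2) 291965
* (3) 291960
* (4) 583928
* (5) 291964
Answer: 5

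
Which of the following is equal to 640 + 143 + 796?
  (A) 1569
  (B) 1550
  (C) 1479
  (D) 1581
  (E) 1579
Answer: E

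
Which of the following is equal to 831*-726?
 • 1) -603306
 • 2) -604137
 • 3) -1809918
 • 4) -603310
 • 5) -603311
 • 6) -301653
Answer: 1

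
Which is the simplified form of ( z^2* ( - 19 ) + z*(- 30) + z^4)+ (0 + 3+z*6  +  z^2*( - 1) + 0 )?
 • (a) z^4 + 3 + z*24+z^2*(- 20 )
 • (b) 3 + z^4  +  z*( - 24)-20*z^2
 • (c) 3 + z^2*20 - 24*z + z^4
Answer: b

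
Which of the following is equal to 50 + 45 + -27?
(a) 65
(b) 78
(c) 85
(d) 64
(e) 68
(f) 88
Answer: e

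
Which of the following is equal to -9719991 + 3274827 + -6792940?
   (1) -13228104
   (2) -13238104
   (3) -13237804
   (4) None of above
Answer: 2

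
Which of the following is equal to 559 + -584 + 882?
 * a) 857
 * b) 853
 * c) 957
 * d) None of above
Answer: a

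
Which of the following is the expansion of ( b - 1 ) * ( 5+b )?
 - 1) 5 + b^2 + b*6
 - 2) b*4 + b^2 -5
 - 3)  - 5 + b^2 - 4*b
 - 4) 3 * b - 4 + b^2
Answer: 2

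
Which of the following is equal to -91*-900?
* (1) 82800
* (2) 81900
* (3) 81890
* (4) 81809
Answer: 2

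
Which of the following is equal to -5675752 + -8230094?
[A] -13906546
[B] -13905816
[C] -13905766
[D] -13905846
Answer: D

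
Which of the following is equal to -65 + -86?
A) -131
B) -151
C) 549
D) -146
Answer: B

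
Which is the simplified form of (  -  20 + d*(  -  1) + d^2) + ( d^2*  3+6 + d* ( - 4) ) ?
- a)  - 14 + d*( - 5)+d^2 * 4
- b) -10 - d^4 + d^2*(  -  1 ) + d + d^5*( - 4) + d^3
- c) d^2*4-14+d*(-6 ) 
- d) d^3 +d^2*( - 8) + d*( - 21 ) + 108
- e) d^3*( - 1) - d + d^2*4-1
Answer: a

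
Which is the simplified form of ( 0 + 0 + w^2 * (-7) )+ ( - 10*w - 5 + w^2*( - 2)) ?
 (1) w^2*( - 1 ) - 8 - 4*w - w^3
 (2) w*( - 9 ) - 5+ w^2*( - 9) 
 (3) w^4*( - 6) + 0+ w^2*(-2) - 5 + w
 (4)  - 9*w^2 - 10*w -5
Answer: 4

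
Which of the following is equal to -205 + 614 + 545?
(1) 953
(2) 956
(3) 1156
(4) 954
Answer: 4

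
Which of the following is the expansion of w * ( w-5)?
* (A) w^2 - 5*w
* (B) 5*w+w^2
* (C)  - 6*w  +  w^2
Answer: A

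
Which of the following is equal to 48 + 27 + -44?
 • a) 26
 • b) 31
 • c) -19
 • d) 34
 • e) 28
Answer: b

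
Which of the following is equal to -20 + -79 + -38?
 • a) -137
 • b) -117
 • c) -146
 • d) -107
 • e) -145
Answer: a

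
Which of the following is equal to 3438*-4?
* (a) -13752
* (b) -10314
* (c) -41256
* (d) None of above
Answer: a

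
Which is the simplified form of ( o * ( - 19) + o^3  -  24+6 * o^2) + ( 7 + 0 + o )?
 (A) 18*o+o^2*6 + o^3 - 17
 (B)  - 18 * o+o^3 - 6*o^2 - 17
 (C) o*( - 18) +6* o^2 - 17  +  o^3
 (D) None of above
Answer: C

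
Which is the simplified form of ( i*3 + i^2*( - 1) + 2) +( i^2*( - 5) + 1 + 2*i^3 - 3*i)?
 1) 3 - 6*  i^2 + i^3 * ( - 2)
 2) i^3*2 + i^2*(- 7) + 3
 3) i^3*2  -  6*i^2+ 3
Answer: 3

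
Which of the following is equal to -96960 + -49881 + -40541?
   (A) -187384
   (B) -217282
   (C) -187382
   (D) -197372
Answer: C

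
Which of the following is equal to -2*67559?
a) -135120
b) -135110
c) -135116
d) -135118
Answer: d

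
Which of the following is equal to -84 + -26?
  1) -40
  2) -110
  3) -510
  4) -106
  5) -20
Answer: 2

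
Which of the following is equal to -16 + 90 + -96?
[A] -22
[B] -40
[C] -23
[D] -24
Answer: A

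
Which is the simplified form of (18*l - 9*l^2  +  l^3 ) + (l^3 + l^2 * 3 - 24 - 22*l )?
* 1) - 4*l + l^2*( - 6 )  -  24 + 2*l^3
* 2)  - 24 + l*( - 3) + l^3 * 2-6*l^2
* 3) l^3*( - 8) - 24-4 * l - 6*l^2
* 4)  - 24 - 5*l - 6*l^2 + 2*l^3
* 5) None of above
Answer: 1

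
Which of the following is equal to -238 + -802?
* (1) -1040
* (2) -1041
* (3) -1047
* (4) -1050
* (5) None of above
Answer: 1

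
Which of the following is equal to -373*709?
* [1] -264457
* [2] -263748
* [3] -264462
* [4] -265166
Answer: 1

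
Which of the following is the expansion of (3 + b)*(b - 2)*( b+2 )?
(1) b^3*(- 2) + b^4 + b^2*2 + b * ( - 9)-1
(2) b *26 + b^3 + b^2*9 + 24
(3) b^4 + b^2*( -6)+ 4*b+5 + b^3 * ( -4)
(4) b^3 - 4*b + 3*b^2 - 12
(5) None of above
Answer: 4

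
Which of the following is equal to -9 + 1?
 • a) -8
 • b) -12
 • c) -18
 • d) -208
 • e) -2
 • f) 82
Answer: a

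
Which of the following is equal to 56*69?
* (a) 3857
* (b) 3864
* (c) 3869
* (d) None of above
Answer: b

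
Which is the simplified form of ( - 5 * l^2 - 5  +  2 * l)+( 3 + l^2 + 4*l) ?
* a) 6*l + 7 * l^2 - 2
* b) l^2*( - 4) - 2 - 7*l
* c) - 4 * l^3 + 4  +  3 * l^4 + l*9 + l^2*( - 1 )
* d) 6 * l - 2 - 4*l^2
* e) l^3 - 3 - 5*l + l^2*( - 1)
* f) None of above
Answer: d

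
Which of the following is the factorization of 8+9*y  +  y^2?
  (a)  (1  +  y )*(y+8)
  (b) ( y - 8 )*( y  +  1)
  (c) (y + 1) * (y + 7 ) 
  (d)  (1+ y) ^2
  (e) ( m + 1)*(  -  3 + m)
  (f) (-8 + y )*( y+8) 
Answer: a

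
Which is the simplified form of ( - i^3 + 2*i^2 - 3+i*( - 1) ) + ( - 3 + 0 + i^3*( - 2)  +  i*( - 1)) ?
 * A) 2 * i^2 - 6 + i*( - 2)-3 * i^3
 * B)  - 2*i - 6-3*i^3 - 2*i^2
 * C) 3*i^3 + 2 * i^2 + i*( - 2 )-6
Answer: A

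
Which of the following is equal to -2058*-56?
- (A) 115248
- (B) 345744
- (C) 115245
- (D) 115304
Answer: A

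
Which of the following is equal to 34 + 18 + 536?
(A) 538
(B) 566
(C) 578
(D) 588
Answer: D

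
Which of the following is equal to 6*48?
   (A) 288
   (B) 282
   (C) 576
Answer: A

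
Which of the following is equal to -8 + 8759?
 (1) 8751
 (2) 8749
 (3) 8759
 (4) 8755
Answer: 1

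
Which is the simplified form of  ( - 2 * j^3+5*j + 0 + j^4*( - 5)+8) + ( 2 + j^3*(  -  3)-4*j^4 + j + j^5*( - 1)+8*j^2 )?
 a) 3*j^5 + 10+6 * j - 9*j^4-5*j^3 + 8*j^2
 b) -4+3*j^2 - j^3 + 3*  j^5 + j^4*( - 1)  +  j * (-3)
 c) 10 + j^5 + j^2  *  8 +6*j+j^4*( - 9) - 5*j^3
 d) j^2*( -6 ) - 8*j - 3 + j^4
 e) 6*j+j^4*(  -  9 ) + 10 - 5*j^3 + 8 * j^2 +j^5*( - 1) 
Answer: e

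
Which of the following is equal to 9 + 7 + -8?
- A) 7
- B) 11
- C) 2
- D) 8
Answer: D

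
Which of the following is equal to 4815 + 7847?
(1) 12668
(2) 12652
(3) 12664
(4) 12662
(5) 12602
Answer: 4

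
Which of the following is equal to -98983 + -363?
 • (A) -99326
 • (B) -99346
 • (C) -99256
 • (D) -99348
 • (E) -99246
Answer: B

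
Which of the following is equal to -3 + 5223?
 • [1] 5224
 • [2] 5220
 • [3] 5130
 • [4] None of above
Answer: 2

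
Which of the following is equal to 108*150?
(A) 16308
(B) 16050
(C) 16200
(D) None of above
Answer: C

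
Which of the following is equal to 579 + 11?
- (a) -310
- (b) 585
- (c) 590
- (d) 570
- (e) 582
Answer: c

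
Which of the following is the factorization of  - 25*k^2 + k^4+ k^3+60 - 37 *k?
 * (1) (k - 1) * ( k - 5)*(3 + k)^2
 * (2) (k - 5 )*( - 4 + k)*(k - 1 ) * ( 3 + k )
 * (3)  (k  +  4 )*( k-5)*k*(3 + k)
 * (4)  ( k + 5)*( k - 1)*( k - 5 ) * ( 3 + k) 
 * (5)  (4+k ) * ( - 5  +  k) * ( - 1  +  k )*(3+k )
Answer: 5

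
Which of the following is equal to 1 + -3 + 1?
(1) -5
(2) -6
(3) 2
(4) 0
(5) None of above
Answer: 5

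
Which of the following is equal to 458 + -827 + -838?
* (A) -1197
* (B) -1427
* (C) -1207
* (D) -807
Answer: C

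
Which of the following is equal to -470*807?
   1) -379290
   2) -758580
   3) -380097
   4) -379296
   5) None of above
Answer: 1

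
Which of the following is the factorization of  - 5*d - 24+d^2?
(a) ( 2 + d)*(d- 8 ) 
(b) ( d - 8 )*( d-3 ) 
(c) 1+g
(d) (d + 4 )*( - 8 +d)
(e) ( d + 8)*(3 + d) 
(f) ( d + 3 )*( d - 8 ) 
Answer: f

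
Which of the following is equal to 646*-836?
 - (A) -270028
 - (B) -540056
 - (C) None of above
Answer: B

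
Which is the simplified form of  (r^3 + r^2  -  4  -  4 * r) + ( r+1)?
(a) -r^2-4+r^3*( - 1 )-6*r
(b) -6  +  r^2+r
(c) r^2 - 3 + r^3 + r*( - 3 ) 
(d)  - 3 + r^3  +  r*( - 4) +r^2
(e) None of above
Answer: c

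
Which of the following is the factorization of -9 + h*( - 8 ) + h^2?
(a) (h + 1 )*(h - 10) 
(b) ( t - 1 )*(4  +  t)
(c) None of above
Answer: c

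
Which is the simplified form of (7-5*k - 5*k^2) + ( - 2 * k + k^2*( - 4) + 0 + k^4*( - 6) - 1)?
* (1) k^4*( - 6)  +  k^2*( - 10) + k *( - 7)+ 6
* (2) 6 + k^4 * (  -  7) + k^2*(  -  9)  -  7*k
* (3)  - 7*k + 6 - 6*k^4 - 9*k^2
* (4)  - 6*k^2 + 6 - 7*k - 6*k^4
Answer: 3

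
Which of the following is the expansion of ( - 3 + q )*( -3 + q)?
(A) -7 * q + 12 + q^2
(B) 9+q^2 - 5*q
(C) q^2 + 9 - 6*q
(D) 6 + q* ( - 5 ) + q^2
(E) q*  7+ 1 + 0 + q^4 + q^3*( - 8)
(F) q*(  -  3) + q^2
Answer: C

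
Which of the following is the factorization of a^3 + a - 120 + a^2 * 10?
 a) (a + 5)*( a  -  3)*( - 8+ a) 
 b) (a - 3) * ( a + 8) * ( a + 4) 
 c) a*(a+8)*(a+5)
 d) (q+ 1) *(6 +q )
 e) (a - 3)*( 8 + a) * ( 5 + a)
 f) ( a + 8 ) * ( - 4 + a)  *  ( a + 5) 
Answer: e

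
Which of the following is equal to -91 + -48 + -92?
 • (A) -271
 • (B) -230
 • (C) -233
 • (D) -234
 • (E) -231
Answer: E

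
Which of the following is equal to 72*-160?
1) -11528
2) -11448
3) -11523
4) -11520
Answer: 4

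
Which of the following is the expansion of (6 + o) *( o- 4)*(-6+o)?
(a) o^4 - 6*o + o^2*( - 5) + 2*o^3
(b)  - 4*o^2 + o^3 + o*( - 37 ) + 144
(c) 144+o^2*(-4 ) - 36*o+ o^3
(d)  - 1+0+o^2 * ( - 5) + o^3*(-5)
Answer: c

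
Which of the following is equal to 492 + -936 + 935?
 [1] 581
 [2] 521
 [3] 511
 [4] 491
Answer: 4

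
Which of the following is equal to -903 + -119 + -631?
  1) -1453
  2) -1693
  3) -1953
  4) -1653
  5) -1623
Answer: 4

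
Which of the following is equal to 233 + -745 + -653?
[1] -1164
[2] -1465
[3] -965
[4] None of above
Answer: 4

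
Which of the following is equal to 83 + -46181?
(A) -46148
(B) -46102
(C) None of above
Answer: C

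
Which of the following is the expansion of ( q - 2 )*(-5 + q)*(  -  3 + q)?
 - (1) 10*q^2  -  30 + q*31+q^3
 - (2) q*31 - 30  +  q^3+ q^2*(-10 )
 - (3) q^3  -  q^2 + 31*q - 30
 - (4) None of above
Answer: 2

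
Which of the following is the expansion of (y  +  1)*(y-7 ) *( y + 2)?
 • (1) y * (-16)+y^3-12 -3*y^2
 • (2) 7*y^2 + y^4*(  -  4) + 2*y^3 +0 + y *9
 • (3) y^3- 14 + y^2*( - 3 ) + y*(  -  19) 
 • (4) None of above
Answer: 4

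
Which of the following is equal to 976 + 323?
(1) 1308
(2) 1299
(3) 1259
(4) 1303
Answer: 2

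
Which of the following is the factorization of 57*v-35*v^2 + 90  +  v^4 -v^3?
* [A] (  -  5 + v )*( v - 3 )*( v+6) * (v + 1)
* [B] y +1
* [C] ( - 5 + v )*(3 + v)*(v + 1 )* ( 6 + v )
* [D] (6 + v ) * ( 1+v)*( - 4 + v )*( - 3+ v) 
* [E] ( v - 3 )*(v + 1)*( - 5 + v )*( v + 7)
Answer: A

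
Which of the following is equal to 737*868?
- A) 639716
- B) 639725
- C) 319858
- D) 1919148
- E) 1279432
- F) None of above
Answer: A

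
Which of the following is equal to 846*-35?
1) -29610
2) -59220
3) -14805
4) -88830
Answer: 1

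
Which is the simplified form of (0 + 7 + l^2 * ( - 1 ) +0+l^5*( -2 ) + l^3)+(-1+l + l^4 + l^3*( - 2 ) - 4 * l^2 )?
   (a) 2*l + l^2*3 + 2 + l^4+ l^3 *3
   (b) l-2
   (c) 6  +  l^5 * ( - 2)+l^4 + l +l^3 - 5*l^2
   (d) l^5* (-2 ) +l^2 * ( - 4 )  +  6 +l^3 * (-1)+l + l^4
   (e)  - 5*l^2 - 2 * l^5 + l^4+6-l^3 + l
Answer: e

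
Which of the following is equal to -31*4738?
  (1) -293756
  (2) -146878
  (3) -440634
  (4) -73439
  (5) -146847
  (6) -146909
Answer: 2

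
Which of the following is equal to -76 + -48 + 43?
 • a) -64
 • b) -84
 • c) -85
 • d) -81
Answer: d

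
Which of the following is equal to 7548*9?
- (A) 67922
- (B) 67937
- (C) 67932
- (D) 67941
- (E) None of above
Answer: C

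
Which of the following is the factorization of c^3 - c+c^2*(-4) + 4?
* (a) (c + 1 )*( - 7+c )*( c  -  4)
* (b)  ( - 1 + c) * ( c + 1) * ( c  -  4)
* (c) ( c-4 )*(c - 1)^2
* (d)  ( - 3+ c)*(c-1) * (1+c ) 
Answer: b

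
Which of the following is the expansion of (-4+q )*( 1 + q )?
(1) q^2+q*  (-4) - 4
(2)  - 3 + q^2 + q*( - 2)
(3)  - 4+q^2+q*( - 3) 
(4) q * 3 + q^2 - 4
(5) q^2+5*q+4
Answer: 3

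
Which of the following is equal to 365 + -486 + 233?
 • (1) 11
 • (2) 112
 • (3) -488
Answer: 2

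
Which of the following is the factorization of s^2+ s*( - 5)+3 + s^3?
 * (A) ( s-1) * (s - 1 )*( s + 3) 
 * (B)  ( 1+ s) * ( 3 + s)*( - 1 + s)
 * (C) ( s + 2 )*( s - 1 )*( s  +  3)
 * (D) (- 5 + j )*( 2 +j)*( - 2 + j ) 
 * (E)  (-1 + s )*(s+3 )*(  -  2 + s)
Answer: A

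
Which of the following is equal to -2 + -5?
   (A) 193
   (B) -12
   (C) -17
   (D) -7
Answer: D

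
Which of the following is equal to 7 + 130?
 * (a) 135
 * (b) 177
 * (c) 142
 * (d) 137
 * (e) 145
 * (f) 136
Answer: d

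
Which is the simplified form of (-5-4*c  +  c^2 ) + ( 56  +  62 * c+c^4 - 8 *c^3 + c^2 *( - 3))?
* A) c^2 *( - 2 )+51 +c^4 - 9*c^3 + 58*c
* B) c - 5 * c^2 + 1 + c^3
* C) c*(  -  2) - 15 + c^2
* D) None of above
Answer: D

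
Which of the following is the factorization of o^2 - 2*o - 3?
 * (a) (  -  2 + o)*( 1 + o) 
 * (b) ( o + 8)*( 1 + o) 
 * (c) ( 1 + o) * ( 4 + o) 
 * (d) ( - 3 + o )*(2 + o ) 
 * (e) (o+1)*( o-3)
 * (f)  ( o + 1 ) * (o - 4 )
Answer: e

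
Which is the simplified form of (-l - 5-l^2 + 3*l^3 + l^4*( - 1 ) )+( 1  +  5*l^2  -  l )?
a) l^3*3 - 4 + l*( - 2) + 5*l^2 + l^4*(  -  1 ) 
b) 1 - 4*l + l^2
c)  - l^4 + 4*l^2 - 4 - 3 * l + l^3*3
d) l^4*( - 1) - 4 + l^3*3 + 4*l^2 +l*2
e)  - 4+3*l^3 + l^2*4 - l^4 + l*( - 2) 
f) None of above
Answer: e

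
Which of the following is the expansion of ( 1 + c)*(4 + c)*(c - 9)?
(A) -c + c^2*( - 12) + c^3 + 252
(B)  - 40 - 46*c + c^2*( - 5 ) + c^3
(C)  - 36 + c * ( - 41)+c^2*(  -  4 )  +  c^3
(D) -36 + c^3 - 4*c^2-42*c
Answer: C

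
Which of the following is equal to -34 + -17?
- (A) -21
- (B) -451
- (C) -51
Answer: C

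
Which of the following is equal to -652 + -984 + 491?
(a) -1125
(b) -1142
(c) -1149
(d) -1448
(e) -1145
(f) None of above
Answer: e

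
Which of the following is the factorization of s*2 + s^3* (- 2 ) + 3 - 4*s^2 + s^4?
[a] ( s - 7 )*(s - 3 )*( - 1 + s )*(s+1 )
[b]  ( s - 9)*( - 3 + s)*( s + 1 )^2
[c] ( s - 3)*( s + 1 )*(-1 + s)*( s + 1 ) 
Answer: c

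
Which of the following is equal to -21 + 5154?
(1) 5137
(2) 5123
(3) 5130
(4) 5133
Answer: 4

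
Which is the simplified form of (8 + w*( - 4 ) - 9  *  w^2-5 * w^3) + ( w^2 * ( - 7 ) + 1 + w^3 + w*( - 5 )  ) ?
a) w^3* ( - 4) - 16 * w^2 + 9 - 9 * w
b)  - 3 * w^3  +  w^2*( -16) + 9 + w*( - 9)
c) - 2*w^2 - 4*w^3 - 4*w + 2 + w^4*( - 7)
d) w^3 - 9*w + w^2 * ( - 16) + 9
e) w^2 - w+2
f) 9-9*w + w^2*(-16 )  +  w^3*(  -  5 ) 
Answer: a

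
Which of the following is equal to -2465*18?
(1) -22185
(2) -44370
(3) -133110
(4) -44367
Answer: 2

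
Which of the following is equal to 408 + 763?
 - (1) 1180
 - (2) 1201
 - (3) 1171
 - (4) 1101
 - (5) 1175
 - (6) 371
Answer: 3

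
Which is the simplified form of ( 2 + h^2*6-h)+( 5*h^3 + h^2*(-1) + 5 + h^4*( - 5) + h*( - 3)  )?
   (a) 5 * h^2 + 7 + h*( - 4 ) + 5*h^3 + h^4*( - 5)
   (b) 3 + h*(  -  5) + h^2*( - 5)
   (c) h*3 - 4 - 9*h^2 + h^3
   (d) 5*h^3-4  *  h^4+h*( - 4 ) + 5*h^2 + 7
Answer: a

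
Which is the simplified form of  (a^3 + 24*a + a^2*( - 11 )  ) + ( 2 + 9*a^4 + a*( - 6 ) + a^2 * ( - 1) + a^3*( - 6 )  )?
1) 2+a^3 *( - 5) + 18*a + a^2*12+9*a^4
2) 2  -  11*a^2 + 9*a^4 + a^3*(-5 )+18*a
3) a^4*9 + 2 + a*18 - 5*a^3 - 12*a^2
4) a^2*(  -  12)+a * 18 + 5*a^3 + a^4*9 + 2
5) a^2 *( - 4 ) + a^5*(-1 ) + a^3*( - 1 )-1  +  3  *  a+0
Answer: 3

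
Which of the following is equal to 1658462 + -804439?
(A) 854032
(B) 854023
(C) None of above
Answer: B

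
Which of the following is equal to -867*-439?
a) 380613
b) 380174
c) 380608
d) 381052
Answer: a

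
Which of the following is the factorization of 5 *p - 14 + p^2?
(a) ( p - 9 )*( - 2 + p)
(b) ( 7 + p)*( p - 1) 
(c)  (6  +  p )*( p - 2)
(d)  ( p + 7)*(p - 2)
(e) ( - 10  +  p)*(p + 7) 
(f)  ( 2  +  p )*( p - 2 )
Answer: d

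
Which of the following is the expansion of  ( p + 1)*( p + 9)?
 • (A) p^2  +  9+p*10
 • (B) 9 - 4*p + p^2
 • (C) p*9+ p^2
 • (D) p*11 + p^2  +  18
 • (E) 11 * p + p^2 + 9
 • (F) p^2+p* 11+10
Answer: A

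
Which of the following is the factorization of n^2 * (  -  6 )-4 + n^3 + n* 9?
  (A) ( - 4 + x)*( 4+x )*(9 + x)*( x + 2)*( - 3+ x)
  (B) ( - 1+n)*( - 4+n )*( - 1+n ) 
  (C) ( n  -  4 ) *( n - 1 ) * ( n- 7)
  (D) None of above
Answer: B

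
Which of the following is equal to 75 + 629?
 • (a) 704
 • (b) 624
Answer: a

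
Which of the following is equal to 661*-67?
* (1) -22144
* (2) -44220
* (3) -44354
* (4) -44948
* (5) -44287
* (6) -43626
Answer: 5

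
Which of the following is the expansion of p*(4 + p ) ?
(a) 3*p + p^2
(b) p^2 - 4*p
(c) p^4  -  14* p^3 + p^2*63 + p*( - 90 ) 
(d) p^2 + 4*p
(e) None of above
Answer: d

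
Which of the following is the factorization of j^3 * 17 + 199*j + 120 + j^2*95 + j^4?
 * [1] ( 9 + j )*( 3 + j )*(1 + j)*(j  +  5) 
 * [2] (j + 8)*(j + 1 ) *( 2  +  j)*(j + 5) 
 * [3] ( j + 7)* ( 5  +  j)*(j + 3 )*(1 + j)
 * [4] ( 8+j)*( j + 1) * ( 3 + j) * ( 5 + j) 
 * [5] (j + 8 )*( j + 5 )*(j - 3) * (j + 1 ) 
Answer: 4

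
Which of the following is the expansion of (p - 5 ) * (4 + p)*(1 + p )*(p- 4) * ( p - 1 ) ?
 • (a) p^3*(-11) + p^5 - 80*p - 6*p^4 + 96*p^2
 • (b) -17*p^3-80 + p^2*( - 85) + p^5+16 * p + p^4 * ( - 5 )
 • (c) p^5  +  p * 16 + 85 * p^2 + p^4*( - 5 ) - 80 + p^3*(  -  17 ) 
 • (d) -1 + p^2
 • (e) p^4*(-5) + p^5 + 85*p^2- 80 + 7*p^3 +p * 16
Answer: c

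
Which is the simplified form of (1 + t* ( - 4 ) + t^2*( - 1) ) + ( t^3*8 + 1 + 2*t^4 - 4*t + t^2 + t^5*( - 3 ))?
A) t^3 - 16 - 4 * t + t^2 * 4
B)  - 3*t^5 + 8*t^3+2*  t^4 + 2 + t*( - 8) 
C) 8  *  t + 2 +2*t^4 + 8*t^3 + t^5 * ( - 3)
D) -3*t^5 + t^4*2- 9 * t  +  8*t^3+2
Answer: B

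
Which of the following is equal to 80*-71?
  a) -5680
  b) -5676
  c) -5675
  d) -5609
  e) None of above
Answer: a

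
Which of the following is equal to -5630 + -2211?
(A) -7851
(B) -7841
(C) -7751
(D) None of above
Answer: B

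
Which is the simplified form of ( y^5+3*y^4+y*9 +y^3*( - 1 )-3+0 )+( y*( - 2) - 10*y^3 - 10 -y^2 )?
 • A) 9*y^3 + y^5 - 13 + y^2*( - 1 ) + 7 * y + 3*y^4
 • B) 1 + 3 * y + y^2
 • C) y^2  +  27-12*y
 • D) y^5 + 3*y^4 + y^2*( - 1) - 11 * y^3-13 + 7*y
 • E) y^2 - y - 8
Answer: D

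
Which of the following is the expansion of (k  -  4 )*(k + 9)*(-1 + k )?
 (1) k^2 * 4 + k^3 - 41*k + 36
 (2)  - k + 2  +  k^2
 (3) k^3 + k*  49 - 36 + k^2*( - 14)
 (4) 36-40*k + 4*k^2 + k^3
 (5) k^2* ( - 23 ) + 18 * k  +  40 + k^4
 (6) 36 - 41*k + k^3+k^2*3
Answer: 1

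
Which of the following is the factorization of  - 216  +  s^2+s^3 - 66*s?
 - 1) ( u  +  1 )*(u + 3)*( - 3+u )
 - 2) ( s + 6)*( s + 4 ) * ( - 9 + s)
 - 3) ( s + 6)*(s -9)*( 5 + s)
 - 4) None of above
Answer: 2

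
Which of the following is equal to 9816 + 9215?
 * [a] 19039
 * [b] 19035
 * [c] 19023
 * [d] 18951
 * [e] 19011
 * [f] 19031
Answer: f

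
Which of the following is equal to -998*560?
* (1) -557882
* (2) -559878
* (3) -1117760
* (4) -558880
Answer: 4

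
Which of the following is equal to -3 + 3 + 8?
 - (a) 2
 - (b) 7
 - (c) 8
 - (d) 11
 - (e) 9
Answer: c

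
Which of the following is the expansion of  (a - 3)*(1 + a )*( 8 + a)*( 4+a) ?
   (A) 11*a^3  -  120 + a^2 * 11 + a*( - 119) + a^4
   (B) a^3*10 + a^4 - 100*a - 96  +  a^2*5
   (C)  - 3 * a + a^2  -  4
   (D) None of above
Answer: B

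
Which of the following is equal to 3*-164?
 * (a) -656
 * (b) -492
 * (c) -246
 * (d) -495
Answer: b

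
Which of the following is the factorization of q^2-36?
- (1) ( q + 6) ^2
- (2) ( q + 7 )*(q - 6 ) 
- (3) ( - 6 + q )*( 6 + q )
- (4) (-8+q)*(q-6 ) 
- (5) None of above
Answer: 3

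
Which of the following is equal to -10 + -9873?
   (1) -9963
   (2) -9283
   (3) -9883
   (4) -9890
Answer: 3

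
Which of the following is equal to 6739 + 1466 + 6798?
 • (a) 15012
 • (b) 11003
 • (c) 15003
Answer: c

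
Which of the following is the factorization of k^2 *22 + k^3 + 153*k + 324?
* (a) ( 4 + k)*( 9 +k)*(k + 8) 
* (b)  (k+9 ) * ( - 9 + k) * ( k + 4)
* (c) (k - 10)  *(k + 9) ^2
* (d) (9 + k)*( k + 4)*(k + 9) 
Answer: d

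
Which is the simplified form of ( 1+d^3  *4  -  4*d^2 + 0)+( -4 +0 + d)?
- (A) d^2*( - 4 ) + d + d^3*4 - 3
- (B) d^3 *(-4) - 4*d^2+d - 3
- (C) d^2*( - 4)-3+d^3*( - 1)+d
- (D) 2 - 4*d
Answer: A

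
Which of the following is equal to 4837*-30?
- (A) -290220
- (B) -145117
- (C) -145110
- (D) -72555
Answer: C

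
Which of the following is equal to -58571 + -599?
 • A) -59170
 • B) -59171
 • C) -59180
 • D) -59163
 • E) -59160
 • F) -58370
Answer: A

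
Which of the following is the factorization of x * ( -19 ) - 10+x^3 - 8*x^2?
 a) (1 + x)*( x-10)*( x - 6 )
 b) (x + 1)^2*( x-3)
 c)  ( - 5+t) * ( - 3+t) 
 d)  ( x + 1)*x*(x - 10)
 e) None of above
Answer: e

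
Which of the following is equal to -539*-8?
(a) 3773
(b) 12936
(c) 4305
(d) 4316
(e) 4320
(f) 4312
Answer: f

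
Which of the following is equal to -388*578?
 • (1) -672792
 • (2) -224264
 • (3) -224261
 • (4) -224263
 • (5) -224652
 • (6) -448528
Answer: 2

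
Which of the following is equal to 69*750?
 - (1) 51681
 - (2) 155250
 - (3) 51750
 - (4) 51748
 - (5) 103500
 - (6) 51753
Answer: 3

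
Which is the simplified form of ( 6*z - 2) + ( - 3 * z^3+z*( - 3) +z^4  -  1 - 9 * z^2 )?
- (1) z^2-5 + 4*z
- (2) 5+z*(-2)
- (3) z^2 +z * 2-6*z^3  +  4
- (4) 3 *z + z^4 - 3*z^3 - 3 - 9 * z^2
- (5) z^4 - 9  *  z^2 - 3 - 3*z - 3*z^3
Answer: 4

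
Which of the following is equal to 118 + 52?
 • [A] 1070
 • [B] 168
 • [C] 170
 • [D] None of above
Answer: C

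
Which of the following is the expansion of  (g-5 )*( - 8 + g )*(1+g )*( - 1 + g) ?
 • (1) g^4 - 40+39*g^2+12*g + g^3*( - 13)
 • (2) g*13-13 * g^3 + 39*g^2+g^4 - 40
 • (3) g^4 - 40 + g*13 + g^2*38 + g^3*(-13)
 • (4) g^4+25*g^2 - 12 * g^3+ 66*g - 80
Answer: 2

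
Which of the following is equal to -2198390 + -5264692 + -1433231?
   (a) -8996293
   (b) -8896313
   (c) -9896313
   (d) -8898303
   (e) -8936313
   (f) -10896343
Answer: b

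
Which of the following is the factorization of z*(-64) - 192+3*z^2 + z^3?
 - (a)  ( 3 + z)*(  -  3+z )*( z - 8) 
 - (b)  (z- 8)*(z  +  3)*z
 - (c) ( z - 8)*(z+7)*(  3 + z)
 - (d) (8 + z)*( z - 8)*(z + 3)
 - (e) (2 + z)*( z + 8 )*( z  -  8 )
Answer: d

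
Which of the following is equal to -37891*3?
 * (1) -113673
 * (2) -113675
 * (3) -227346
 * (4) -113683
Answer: 1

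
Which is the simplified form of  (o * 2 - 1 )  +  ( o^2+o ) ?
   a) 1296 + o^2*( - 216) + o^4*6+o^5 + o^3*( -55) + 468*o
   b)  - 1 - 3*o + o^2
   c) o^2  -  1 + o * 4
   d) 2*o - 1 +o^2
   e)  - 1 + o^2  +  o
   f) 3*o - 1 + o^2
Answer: f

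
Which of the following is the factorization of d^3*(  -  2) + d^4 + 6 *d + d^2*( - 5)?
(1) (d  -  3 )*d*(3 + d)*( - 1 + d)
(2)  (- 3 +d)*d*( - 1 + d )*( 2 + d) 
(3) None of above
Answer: 2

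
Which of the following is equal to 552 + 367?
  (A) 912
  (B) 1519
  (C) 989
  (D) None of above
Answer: D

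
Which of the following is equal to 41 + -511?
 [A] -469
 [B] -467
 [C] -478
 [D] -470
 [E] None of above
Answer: D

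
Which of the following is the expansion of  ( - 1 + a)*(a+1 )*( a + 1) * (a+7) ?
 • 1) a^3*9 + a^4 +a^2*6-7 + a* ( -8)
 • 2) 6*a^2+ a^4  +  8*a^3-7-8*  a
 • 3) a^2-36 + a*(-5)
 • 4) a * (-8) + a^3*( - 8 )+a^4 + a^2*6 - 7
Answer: 2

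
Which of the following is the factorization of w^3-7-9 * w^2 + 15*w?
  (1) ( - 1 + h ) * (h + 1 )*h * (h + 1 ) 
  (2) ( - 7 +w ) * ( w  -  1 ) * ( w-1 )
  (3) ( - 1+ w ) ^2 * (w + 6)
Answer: 2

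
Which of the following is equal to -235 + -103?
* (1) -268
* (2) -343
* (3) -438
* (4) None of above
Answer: 4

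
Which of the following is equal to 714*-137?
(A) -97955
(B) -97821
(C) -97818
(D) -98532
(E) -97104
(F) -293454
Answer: C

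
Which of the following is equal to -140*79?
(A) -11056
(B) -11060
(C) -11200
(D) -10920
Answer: B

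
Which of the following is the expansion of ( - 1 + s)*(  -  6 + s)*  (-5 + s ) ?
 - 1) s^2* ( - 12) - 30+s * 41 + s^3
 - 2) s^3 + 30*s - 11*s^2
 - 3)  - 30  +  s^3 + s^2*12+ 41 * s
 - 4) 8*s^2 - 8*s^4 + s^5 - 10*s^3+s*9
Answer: 1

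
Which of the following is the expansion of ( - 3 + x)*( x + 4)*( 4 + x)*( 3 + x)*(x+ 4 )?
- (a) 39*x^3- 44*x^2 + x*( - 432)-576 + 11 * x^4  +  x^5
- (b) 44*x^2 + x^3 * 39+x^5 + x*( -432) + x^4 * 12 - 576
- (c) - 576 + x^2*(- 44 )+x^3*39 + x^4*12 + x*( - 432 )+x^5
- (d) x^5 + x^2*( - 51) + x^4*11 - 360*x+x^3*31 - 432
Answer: c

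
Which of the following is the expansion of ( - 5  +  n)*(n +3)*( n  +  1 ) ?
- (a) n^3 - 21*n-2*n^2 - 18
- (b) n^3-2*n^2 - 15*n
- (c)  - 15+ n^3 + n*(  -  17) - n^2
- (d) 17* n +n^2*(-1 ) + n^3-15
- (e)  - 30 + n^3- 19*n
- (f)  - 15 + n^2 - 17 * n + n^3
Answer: c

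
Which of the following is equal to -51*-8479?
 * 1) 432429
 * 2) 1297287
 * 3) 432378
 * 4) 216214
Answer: 1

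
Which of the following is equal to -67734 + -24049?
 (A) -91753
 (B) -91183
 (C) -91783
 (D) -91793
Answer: C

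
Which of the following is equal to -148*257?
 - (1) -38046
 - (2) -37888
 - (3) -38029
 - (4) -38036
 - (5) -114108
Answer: 4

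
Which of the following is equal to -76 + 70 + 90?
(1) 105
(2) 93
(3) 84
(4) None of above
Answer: 3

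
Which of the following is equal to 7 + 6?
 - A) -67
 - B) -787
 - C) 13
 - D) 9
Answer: C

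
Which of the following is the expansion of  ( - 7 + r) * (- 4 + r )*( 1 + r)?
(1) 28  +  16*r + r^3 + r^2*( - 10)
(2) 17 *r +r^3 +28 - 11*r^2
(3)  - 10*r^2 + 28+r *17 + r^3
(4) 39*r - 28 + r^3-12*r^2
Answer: 3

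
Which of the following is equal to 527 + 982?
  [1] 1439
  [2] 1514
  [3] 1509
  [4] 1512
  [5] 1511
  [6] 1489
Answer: 3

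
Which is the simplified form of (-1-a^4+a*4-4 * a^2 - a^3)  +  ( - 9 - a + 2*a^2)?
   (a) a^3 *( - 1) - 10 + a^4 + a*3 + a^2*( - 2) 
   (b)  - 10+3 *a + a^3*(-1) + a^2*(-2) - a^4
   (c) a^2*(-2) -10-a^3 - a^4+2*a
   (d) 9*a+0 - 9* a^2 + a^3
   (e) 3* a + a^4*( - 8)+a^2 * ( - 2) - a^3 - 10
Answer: b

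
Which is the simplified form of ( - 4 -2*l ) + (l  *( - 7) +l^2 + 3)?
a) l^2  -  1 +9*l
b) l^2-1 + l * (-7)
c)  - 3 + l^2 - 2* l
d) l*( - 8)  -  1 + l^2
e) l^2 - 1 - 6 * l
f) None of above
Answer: f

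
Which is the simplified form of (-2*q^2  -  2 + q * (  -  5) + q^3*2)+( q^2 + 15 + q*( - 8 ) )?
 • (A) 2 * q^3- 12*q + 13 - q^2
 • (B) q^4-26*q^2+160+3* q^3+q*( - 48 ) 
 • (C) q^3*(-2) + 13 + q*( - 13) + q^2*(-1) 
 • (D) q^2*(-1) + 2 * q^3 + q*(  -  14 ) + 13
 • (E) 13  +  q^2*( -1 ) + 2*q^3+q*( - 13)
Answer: E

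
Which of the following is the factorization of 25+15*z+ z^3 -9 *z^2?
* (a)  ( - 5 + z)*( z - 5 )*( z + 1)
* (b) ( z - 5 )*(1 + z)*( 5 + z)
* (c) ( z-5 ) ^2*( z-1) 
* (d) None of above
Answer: a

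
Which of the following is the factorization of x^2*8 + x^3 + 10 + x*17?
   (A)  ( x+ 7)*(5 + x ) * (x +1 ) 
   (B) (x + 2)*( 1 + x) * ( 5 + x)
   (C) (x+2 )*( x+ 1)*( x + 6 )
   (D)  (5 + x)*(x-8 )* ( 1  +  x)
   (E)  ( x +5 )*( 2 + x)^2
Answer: B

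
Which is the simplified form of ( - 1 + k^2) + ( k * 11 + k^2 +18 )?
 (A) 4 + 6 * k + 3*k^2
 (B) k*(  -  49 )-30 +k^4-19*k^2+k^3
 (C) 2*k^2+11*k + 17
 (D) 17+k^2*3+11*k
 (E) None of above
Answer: C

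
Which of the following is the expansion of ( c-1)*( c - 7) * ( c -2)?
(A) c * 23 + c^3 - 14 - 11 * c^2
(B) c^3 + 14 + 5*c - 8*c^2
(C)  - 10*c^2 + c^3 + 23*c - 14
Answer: C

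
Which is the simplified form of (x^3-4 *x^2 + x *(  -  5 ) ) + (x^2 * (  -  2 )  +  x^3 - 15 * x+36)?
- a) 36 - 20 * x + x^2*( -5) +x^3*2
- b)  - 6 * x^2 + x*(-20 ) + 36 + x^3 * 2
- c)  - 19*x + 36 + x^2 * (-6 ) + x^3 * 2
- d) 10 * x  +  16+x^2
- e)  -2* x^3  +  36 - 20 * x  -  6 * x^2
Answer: b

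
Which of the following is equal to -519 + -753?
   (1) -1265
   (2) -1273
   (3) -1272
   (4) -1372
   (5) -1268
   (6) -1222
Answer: 3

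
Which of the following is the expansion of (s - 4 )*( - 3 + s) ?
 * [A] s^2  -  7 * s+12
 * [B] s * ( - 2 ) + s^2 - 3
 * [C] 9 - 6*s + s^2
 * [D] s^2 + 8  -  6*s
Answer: A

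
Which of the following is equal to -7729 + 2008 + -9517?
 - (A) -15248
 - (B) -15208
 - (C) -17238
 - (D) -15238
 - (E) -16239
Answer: D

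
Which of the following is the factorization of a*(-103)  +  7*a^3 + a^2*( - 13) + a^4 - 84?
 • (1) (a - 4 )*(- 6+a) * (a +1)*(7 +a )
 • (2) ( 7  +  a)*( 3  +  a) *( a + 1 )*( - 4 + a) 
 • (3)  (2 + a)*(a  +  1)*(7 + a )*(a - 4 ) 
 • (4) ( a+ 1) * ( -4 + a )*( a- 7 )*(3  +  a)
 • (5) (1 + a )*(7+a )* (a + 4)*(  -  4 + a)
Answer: 2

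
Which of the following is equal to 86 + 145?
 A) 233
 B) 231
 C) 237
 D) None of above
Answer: B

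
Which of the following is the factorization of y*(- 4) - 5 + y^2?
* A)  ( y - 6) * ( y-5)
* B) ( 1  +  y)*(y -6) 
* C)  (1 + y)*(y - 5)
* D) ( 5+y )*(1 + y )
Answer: C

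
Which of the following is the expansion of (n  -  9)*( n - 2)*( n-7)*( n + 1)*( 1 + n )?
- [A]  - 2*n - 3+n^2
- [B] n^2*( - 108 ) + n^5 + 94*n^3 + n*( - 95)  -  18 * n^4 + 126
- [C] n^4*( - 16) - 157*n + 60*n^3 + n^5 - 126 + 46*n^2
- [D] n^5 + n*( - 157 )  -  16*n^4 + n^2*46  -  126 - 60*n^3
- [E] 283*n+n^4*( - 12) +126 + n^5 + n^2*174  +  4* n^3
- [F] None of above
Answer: C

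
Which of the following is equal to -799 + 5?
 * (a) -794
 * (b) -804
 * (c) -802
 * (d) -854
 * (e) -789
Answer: a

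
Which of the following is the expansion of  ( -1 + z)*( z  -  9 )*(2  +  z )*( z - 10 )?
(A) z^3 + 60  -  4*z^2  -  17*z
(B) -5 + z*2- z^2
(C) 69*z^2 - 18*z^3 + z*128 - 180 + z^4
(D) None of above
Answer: C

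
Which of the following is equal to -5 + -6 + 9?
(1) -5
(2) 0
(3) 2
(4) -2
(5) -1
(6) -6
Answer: 4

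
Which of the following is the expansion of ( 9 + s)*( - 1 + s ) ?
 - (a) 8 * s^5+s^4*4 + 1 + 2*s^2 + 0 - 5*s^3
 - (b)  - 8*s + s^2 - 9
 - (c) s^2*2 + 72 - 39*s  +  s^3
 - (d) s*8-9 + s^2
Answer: d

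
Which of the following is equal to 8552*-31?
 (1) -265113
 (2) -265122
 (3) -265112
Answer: 3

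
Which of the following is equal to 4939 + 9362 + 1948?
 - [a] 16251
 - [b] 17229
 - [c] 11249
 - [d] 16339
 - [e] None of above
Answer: e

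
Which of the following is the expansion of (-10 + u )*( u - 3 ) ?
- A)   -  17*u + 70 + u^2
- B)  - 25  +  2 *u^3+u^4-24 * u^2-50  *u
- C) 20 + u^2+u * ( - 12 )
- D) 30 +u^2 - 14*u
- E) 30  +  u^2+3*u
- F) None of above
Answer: F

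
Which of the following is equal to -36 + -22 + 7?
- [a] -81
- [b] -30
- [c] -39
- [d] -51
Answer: d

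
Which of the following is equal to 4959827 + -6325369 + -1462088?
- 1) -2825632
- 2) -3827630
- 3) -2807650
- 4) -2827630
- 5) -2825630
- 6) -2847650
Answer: 4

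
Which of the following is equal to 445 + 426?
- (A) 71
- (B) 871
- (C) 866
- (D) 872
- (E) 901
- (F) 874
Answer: B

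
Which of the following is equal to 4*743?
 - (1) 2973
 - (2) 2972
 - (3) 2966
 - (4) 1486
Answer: 2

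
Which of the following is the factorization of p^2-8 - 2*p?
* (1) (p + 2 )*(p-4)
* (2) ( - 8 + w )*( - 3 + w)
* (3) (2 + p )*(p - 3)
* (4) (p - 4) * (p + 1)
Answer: 1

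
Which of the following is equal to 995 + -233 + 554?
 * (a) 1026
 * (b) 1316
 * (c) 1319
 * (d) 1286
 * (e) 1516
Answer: b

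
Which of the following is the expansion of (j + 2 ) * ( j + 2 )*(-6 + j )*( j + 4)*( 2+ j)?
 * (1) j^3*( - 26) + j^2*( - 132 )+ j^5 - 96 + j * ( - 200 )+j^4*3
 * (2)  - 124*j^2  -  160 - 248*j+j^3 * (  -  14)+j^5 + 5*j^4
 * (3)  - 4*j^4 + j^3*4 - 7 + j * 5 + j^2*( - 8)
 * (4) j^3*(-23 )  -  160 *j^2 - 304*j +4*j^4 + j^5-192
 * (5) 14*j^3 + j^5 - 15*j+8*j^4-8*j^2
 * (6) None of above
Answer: 6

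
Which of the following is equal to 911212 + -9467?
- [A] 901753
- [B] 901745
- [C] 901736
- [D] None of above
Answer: B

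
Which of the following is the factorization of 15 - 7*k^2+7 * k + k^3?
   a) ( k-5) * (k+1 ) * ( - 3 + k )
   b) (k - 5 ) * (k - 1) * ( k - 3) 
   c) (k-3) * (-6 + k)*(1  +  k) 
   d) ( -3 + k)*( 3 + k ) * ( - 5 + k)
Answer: a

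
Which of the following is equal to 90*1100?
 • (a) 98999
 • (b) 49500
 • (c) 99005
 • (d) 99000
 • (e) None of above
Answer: d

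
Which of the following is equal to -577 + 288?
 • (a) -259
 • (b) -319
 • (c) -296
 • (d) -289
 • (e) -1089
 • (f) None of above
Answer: d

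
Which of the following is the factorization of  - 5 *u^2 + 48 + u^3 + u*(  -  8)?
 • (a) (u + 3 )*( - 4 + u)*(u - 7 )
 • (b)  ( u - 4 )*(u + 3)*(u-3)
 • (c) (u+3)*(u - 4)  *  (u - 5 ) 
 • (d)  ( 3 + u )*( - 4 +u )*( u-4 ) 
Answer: d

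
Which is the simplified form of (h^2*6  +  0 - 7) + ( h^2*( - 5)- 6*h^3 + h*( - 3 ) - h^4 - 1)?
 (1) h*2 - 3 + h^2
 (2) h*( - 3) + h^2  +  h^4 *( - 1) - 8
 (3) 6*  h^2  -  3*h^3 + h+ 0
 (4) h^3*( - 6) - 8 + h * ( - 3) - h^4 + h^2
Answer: 4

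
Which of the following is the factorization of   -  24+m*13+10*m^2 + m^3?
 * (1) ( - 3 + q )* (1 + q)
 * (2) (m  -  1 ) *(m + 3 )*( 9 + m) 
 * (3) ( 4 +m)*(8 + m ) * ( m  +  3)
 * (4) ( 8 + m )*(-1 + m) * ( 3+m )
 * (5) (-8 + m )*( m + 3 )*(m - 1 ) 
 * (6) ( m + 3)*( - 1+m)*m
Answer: 4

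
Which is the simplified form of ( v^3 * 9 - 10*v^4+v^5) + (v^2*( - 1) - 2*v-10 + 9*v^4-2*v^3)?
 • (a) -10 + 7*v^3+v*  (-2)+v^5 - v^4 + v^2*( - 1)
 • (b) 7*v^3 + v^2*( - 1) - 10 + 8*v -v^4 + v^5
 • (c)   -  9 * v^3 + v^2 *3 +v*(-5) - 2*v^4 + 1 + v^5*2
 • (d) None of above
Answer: a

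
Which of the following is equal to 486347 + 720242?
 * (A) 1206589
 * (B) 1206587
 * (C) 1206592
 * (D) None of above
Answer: A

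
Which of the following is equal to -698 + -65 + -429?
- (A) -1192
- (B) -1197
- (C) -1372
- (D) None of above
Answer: A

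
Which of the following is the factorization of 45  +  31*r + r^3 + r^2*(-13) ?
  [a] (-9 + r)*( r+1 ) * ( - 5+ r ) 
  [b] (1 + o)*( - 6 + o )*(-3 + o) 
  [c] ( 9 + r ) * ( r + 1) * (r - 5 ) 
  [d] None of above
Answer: a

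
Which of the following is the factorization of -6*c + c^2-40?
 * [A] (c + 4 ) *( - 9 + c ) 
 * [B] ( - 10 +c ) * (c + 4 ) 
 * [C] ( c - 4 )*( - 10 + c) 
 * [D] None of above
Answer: B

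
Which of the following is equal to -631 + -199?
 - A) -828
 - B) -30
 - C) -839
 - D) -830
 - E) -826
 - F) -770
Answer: D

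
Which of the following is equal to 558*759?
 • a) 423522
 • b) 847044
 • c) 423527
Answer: a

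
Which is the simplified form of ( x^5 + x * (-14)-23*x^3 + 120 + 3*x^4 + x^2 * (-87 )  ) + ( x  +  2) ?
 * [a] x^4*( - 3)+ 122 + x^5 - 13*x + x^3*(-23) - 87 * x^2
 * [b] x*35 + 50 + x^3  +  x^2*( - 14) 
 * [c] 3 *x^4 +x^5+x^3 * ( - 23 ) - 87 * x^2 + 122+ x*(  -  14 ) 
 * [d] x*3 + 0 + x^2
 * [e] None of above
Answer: e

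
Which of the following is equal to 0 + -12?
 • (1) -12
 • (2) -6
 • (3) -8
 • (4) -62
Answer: 1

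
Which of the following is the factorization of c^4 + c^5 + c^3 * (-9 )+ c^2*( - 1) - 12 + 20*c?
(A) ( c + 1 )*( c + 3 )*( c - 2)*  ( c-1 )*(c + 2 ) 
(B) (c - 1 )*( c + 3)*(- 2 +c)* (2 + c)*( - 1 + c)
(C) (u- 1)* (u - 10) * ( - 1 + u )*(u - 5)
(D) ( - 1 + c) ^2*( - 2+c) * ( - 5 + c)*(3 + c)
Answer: B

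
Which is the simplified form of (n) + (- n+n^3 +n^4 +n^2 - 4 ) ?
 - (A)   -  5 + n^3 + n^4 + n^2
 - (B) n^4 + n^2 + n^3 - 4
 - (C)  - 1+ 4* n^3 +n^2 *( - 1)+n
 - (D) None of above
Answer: B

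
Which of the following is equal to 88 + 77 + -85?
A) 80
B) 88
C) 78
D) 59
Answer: A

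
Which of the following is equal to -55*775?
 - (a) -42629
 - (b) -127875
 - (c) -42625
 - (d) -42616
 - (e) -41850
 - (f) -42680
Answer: c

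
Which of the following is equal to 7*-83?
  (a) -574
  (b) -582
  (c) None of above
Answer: c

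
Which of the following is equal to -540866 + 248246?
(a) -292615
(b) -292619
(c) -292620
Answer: c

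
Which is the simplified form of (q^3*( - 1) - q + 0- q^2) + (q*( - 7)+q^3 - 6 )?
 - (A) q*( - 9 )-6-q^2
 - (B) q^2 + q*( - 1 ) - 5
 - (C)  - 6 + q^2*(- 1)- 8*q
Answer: C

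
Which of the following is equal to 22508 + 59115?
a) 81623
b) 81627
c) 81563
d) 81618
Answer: a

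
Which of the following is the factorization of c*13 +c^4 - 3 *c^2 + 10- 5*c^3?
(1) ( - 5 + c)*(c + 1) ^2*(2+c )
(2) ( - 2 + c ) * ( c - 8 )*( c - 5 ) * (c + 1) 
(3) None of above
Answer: 3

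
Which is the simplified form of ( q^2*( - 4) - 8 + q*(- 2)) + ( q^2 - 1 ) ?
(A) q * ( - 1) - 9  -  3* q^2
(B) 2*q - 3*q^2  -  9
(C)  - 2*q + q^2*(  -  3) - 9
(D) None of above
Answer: C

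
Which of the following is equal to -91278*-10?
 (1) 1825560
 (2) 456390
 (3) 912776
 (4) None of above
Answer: 4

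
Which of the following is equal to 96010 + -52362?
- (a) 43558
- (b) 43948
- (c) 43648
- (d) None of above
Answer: c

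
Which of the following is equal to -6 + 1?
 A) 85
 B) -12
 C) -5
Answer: C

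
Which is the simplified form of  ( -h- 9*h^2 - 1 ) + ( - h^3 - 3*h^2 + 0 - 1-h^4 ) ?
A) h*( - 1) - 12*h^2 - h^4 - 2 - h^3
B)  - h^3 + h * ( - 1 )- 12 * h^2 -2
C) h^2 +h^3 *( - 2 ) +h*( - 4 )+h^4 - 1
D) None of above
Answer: A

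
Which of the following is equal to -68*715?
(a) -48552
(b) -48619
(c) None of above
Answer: c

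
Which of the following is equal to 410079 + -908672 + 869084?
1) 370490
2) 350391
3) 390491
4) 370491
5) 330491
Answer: 4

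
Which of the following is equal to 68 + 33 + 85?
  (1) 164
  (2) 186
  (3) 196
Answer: 2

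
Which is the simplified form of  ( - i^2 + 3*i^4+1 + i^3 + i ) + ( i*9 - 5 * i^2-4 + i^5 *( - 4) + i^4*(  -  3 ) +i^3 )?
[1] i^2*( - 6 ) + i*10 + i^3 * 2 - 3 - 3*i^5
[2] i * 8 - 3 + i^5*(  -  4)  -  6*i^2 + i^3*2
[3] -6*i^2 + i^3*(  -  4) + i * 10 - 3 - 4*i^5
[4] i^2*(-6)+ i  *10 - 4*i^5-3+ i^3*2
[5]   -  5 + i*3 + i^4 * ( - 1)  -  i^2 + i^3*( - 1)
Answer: 4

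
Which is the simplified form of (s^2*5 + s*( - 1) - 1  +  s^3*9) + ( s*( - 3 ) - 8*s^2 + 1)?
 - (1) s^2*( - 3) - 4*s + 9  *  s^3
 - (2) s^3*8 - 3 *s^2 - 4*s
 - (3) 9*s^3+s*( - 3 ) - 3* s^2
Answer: 1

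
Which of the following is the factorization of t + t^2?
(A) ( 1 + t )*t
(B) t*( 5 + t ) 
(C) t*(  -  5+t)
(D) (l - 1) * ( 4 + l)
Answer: A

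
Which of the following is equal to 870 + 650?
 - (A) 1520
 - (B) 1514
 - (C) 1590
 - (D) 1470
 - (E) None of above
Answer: A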